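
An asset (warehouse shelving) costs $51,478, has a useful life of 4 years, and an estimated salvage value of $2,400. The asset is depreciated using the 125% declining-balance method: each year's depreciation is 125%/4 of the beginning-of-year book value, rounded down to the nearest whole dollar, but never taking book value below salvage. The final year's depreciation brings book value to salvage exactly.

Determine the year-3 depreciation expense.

Depreciable base = $51,478 − $2,400 = $49,078.
Year 1: ⌊$51,478 × 125%/4⌋ = $16,086. Book value $35,392.
Year 2: ⌊$35,392 × 125%/4⌋ = $11,060. Book value $24,332.
Year 3: ⌊$24,332 × 125%/4⌋ = $7,603. Book value $16,729.

$7,603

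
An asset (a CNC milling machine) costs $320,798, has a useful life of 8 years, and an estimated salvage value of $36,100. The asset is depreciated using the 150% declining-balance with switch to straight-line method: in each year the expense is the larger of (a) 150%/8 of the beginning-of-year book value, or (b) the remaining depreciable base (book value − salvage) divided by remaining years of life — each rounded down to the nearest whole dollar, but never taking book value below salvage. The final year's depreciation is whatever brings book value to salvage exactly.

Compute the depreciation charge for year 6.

$25,831

Depreciable base = $320,798 − $36,100 = $284,698.
Year 1: DB = ⌊$320,798 × 150%/8⌋ = $60,149; SL = ⌊$284,698/8⌋ = $35,587 → take DB $60,149. Book value $260,649.
Year 2: DB = ⌊$260,649 × 150%/8⌋ = $48,871; SL = ⌊$224,549/7⌋ = $32,078 → take DB $48,871. Book value $211,778.
Year 3: DB = ⌊$211,778 × 150%/8⌋ = $39,708; SL = ⌊$175,678/6⌋ = $29,279 → take DB $39,708. Book value $172,070.
Year 4: DB = ⌊$172,070 × 150%/8⌋ = $32,263; SL = ⌊$135,970/5⌋ = $27,194 → take DB $32,263. Book value $139,807.
Year 5: DB = ⌊$139,807 × 150%/8⌋ = $26,213; SL = ⌊$103,707/4⌋ = $25,926 → take DB $26,213. Book value $113,594.
Year 6: DB = ⌊$113,594 × 150%/8⌋ = $21,298; SL = ⌊$77,494/3⌋ = $25,831 → take SL $25,831. Book value $87,763.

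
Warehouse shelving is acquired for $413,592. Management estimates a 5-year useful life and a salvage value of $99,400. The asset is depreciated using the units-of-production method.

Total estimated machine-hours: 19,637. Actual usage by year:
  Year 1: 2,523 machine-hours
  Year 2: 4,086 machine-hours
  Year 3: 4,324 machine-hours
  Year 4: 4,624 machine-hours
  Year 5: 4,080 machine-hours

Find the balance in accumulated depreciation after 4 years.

Depreciable base = $413,592 − $99,400 = $314,192.
Rate = $314,192 / 19,637 machine-hours = $16 per machine-hour.
Year 1: 2,523 × $16 = $40,368. Book value $373,224.
Year 2: 4,086 × $16 = $65,376. Book value $307,848.
Year 3: 4,324 × $16 = $69,184. Book value $238,664.
Year 4: 4,624 × $16 = $73,984. Book value $164,680.
Accumulated through year 4 = $413,592 − $164,680 = $248,912.

$248,912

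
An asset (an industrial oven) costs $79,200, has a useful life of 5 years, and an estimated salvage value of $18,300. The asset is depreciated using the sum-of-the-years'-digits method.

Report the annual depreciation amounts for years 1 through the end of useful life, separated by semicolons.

Depreciable base = $79,200 − $18,300 = $60,900.
Sum of the years' digits = 5+4+3+2+1 = 15.
Year 1: $60,900 × 5/15 = $20,300. Book value $58,900.
Year 2: $60,900 × 4/15 = $16,240. Book value $42,660.
Year 3: $60,900 × 3/15 = $12,180. Book value $30,480.
Year 4: $60,900 × 2/15 = $8,120. Book value $22,360.
Year 5: $60,900 × 1/15 = $4,060. Book value $18,300.

$20,300; $16,240; $12,180; $8,120; $4,060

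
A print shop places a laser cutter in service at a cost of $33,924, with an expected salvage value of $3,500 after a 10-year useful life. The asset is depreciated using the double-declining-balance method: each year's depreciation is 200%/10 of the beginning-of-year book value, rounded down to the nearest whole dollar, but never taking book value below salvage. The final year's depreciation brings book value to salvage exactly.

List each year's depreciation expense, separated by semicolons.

$6,784; $5,428; $4,342; $3,474; $2,779; $2,223; $1,778; $1,423; $1,138; $1,055

Depreciable base = $33,924 − $3,500 = $30,424.
Year 1: ⌊$33,924 × 200%/10⌋ = $6,784. Book value $27,140.
Year 2: ⌊$27,140 × 200%/10⌋ = $5,428. Book value $21,712.
Year 3: ⌊$21,712 × 200%/10⌋ = $4,342. Book value $17,370.
Year 4: ⌊$17,370 × 200%/10⌋ = $3,474. Book value $13,896.
Year 5: ⌊$13,896 × 200%/10⌋ = $2,779. Book value $11,117.
Year 6: ⌊$11,117 × 200%/10⌋ = $2,223. Book value $8,894.
Year 7: ⌊$8,894 × 200%/10⌋ = $1,778. Book value $7,116.
Year 8: ⌊$7,116 × 200%/10⌋ = $1,423. Book value $5,693.
Year 9: ⌊$5,693 × 200%/10⌋ = $1,138. Book value $4,555.
Year 10 (final): $4,555 − $3,500 = $1,055. Book value $3,500.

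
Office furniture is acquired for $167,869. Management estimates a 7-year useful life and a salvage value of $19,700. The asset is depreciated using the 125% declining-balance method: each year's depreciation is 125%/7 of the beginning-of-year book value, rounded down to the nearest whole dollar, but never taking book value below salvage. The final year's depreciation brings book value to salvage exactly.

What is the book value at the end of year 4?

$76,429

Depreciable base = $167,869 − $19,700 = $148,169.
Year 1: ⌊$167,869 × 125%/7⌋ = $29,976. Book value $137,893.
Year 2: ⌊$137,893 × 125%/7⌋ = $24,623. Book value $113,270.
Year 3: ⌊$113,270 × 125%/7⌋ = $20,226. Book value $93,044.
Year 4: ⌊$93,044 × 125%/7⌋ = $16,615. Book value $76,429.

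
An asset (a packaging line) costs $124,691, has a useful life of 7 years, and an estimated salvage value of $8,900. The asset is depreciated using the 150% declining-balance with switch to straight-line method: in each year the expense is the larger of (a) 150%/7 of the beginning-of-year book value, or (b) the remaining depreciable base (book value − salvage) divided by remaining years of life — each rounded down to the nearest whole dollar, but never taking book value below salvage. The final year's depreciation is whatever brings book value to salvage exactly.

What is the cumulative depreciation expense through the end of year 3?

$64,208

Depreciable base = $124,691 − $8,900 = $115,791.
Year 1: DB = ⌊$124,691 × 150%/7⌋ = $26,719; SL = ⌊$115,791/7⌋ = $16,541 → take DB $26,719. Book value $97,972.
Year 2: DB = ⌊$97,972 × 150%/7⌋ = $20,994; SL = ⌊$89,072/6⌋ = $14,845 → take DB $20,994. Book value $76,978.
Year 3: DB = ⌊$76,978 × 150%/7⌋ = $16,495; SL = ⌊$68,078/5⌋ = $13,615 → take DB $16,495. Book value $60,483.
Accumulated through year 3 = $124,691 − $60,483 = $64,208.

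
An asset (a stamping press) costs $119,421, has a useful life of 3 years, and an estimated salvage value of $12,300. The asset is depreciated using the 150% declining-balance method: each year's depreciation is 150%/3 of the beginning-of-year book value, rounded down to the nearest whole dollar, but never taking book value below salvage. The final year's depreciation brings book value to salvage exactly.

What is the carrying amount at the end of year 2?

$29,856

Depreciable base = $119,421 − $12,300 = $107,121.
Year 1: ⌊$119,421 × 150%/3⌋ = $59,710. Book value $59,711.
Year 2: ⌊$59,711 × 150%/3⌋ = $29,855. Book value $29,856.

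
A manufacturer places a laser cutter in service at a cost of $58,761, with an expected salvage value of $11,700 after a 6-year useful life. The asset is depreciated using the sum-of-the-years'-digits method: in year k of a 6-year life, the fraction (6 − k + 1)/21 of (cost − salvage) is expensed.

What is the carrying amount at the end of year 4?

$18,423

Depreciable base = $58,761 − $11,700 = $47,061.
Sum of the years' digits = 6+5+4+3+2+1 = 21.
Year 1: $47,061 × 6/21 = $13,446. Book value $45,315.
Year 2: $47,061 × 5/21 = $11,205. Book value $34,110.
Year 3: $47,061 × 4/21 = $8,964. Book value $25,146.
Year 4: $47,061 × 3/21 = $6,723. Book value $18,423.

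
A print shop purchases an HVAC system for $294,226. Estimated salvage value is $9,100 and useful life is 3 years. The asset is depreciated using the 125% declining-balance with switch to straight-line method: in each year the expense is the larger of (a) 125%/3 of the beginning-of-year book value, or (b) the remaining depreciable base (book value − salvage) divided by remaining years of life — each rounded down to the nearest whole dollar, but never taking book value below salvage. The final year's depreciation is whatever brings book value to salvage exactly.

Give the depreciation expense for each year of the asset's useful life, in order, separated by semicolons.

$122,594; $81,266; $81,266

Depreciable base = $294,226 − $9,100 = $285,126.
Year 1: DB = ⌊$294,226 × 125%/3⌋ = $122,594; SL = ⌊$285,126/3⌋ = $95,042 → take DB $122,594. Book value $171,632.
Year 2: DB = ⌊$171,632 × 125%/3⌋ = $71,513; SL = ⌊$162,532/2⌋ = $81,266 → take SL $81,266. Book value $90,366.
Year 3 (final): $90,366 − $9,100 = $81,266. Book value $9,100.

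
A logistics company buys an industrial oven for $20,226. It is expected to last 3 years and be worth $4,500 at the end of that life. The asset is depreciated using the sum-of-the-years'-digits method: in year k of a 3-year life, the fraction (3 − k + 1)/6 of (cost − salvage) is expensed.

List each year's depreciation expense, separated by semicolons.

$7,863; $5,242; $2,621

Depreciable base = $20,226 − $4,500 = $15,726.
Sum of the years' digits = 3+2+1 = 6.
Year 1: $15,726 × 3/6 = $7,863. Book value $12,363.
Year 2: $15,726 × 2/6 = $5,242. Book value $7,121.
Year 3: $15,726 × 1/6 = $2,621. Book value $4,500.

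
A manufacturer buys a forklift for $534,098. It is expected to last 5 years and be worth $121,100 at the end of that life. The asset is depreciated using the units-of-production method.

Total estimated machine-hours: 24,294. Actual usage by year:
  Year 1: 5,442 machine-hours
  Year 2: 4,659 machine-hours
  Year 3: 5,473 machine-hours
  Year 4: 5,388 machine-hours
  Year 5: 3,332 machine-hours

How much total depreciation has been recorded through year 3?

Depreciable base = $534,098 − $121,100 = $412,998.
Rate = $412,998 / 24,294 machine-hours = $17 per machine-hour.
Year 1: 5,442 × $17 = $92,514. Book value $441,584.
Year 2: 4,659 × $17 = $79,203. Book value $362,381.
Year 3: 5,473 × $17 = $93,041. Book value $269,340.
Accumulated through year 3 = $534,098 − $269,340 = $264,758.

$264,758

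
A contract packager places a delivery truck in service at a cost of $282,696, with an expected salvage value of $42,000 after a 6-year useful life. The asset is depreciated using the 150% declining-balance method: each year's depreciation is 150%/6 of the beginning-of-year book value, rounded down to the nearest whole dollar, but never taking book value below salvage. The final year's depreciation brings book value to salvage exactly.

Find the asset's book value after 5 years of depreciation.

Depreciable base = $282,696 − $42,000 = $240,696.
Year 1: ⌊$282,696 × 150%/6⌋ = $70,674. Book value $212,022.
Year 2: ⌊$212,022 × 150%/6⌋ = $53,005. Book value $159,017.
Year 3: ⌊$159,017 × 150%/6⌋ = $39,754. Book value $119,263.
Year 4: ⌊$119,263 × 150%/6⌋ = $29,815. Book value $89,448.
Year 5: ⌊$89,448 × 150%/6⌋ = $22,362. Book value $67,086.

$67,086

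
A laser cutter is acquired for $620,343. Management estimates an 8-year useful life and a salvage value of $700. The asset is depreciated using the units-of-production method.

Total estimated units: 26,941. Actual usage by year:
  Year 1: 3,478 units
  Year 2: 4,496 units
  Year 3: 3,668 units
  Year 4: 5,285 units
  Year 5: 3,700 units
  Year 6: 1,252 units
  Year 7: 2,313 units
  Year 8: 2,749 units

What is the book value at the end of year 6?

$117,126

Depreciable base = $620,343 − $700 = $619,643.
Rate = $619,643 / 26,941 units = $23 per unit.
Year 1: 3,478 × $23 = $79,994. Book value $540,349.
Year 2: 4,496 × $23 = $103,408. Book value $436,941.
Year 3: 3,668 × $23 = $84,364. Book value $352,577.
Year 4: 5,285 × $23 = $121,555. Book value $231,022.
Year 5: 3,700 × $23 = $85,100. Book value $145,922.
Year 6: 1,252 × $23 = $28,796. Book value $117,126.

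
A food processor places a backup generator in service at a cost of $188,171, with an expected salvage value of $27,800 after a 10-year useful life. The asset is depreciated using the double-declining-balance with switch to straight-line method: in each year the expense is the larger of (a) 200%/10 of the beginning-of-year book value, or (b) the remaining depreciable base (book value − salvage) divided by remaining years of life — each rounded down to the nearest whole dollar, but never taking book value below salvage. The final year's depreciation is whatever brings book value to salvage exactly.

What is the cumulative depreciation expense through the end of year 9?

Depreciable base = $188,171 − $27,800 = $160,371.
Year 1: DB = ⌊$188,171 × 200%/10⌋ = $37,634; SL = ⌊$160,371/10⌋ = $16,037 → take DB $37,634. Book value $150,537.
Year 2: DB = ⌊$150,537 × 200%/10⌋ = $30,107; SL = ⌊$122,737/9⌋ = $13,637 → take DB $30,107. Book value $120,430.
Year 3: DB = ⌊$120,430 × 200%/10⌋ = $24,086; SL = ⌊$92,630/8⌋ = $11,578 → take DB $24,086. Book value $96,344.
Year 4: DB = ⌊$96,344 × 200%/10⌋ = $19,268; SL = ⌊$68,544/7⌋ = $9,792 → take DB $19,268. Book value $77,076.
Year 5: DB = ⌊$77,076 × 200%/10⌋ = $15,415; SL = ⌊$49,276/6⌋ = $8,212 → take DB $15,415. Book value $61,661.
Year 6: DB = ⌊$61,661 × 200%/10⌋ = $12,332; SL = ⌊$33,861/5⌋ = $6,772 → take DB $12,332. Book value $49,329.
Year 7: DB = ⌊$49,329 × 200%/10⌋ = $9,865; SL = ⌊$21,529/4⌋ = $5,382 → take DB $9,865. Book value $39,464.
Year 8: DB = ⌊$39,464 × 200%/10⌋ = $7,892; SL = ⌊$11,664/3⌋ = $3,888 → take DB $7,892. Book value $31,572.
Year 9: DB = ⌊$31,572 × 200%/10⌋ = $6,314; SL = ⌊$3,772/2⌋ = $1,886 → take DB $6,314, capped at $3,772. Book value $27,800.
Accumulated through year 9 = $188,171 − $27,800 = $160,371.

$160,371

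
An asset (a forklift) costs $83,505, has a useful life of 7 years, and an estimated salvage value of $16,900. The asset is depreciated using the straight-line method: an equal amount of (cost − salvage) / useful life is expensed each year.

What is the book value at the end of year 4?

Depreciable base = $83,505 − $16,900 = $66,605.
Annual expense = $66,605 / 7 = $9,515.
End of year 1: book value $73,990.
End of year 2: book value $64,475.
End of year 3: book value $54,960.
End of year 4: book value $45,445.

$45,445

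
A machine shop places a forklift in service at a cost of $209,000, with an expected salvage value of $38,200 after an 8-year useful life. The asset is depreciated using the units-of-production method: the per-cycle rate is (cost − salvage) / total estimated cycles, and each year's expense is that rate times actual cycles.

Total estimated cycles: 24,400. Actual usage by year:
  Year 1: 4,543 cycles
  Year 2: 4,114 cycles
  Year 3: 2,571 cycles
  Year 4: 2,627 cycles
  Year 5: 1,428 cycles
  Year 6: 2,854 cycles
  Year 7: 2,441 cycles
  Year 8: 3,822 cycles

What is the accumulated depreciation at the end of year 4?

Depreciable base = $209,000 − $38,200 = $170,800.
Rate = $170,800 / 24,400 cycles = $7 per cycle.
Year 1: 4,543 × $7 = $31,801. Book value $177,199.
Year 2: 4,114 × $7 = $28,798. Book value $148,401.
Year 3: 2,571 × $7 = $17,997. Book value $130,404.
Year 4: 2,627 × $7 = $18,389. Book value $112,015.
Accumulated through year 4 = $209,000 − $112,015 = $96,985.

$96,985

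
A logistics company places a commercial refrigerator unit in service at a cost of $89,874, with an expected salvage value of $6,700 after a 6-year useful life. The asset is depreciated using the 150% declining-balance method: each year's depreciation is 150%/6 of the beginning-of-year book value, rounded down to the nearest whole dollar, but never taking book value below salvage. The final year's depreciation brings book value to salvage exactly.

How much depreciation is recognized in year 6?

Depreciable base = $89,874 − $6,700 = $83,174.
Year 1: ⌊$89,874 × 150%/6⌋ = $22,468. Book value $67,406.
Year 2: ⌊$67,406 × 150%/6⌋ = $16,851. Book value $50,555.
Year 3: ⌊$50,555 × 150%/6⌋ = $12,638. Book value $37,917.
Year 4: ⌊$37,917 × 150%/6⌋ = $9,479. Book value $28,438.
Year 5: ⌊$28,438 × 150%/6⌋ = $7,109. Book value $21,329.
Year 6 (final): $21,329 − $6,700 = $14,629. Book value $6,700.

$14,629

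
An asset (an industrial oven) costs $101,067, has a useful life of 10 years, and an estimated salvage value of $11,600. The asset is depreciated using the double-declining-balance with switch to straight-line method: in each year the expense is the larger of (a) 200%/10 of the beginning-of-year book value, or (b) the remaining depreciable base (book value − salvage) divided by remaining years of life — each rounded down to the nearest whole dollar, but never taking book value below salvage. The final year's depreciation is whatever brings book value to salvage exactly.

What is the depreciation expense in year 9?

Depreciable base = $101,067 − $11,600 = $89,467.
Year 1: DB = ⌊$101,067 × 200%/10⌋ = $20,213; SL = ⌊$89,467/10⌋ = $8,946 → take DB $20,213. Book value $80,854.
Year 2: DB = ⌊$80,854 × 200%/10⌋ = $16,170; SL = ⌊$69,254/9⌋ = $7,694 → take DB $16,170. Book value $64,684.
Year 3: DB = ⌊$64,684 × 200%/10⌋ = $12,936; SL = ⌊$53,084/8⌋ = $6,635 → take DB $12,936. Book value $51,748.
Year 4: DB = ⌊$51,748 × 200%/10⌋ = $10,349; SL = ⌊$40,148/7⌋ = $5,735 → take DB $10,349. Book value $41,399.
Year 5: DB = ⌊$41,399 × 200%/10⌋ = $8,279; SL = ⌊$29,799/6⌋ = $4,966 → take DB $8,279. Book value $33,120.
Year 6: DB = ⌊$33,120 × 200%/10⌋ = $6,624; SL = ⌊$21,520/5⌋ = $4,304 → take DB $6,624. Book value $26,496.
Year 7: DB = ⌊$26,496 × 200%/10⌋ = $5,299; SL = ⌊$14,896/4⌋ = $3,724 → take DB $5,299. Book value $21,197.
Year 8: DB = ⌊$21,197 × 200%/10⌋ = $4,239; SL = ⌊$9,597/3⌋ = $3,199 → take DB $4,239. Book value $16,958.
Year 9: DB = ⌊$16,958 × 200%/10⌋ = $3,391; SL = ⌊$5,358/2⌋ = $2,679 → take DB $3,391. Book value $13,567.

$3,391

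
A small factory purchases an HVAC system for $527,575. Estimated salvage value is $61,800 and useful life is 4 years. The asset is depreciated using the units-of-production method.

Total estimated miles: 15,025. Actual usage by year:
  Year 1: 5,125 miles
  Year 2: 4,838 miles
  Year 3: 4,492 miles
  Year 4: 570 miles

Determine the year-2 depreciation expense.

$149,978

Depreciable base = $527,575 − $61,800 = $465,775.
Rate = $465,775 / 15,025 miles = $31 per mile.
Year 1: 5,125 × $31 = $158,875. Book value $368,700.
Year 2: 4,838 × $31 = $149,978. Book value $218,722.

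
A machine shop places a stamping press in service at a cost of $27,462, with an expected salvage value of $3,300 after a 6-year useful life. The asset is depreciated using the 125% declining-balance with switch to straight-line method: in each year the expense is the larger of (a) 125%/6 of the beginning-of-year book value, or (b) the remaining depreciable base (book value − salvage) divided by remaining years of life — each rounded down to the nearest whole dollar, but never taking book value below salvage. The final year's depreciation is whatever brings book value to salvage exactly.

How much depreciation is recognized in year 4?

Depreciable base = $27,462 − $3,300 = $24,162.
Year 1: DB = ⌊$27,462 × 125%/6⌋ = $5,721; SL = ⌊$24,162/6⌋ = $4,027 → take DB $5,721. Book value $21,741.
Year 2: DB = ⌊$21,741 × 125%/6⌋ = $4,529; SL = ⌊$18,441/5⌋ = $3,688 → take DB $4,529. Book value $17,212.
Year 3: DB = ⌊$17,212 × 125%/6⌋ = $3,585; SL = ⌊$13,912/4⌋ = $3,478 → take DB $3,585. Book value $13,627.
Year 4: DB = ⌊$13,627 × 125%/6⌋ = $2,838; SL = ⌊$10,327/3⌋ = $3,442 → take SL $3,442. Book value $10,185.

$3,442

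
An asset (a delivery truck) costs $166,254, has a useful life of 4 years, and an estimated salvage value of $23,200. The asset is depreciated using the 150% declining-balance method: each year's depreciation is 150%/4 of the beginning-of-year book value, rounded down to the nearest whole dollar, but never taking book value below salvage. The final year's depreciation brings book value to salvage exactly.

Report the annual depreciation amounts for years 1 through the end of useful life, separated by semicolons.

$62,345; $38,965; $24,354; $17,390

Depreciable base = $166,254 − $23,200 = $143,054.
Year 1: ⌊$166,254 × 150%/4⌋ = $62,345. Book value $103,909.
Year 2: ⌊$103,909 × 150%/4⌋ = $38,965. Book value $64,944.
Year 3: ⌊$64,944 × 150%/4⌋ = $24,354. Book value $40,590.
Year 4 (final): $40,590 − $23,200 = $17,390. Book value $23,200.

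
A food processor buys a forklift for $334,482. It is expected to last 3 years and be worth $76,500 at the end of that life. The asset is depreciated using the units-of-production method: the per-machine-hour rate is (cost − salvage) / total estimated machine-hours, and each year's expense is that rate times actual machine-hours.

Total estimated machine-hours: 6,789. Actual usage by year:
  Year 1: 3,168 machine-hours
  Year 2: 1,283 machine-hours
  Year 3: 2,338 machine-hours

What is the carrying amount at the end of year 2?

Depreciable base = $334,482 − $76,500 = $257,982.
Rate = $257,982 / 6,789 machine-hours = $38 per machine-hour.
Year 1: 3,168 × $38 = $120,384. Book value $214,098.
Year 2: 1,283 × $38 = $48,754. Book value $165,344.

$165,344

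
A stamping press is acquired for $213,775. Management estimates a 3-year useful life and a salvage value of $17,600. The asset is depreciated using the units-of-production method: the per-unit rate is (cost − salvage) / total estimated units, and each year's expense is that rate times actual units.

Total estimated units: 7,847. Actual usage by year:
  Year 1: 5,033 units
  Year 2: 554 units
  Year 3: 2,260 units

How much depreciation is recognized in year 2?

$13,850

Depreciable base = $213,775 − $17,600 = $196,175.
Rate = $196,175 / 7,847 units = $25 per unit.
Year 1: 5,033 × $25 = $125,825. Book value $87,950.
Year 2: 554 × $25 = $13,850. Book value $74,100.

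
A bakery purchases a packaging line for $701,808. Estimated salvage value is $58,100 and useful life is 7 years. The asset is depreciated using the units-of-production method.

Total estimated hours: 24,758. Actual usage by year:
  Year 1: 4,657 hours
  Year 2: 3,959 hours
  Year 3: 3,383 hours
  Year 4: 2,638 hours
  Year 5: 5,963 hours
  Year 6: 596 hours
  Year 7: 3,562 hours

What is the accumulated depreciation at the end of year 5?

$535,600

Depreciable base = $701,808 − $58,100 = $643,708.
Rate = $643,708 / 24,758 hours = $26 per hour.
Year 1: 4,657 × $26 = $121,082. Book value $580,726.
Year 2: 3,959 × $26 = $102,934. Book value $477,792.
Year 3: 3,383 × $26 = $87,958. Book value $389,834.
Year 4: 2,638 × $26 = $68,588. Book value $321,246.
Year 5: 5,963 × $26 = $155,038. Book value $166,208.
Accumulated through year 5 = $701,808 − $166,208 = $535,600.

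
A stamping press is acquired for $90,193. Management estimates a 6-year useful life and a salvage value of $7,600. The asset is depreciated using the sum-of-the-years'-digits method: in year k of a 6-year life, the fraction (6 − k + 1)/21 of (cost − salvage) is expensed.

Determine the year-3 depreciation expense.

Depreciable base = $90,193 − $7,600 = $82,593.
Sum of the years' digits = 6+5+4+3+2+1 = 21.
Year 1: $82,593 × 6/21 = $23,598. Book value $66,595.
Year 2: $82,593 × 5/21 = $19,665. Book value $46,930.
Year 3: $82,593 × 4/21 = $15,732. Book value $31,198.

$15,732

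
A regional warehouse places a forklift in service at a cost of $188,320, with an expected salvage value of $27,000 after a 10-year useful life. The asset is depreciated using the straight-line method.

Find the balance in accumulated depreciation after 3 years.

Depreciable base = $188,320 − $27,000 = $161,320.
Annual expense = $161,320 / 10 = $16,132.
End of year 1: book value $172,188.
End of year 2: book value $156,056.
End of year 3: book value $139,924.
Accumulated through year 3 = $188,320 − $139,924 = $48,396.

$48,396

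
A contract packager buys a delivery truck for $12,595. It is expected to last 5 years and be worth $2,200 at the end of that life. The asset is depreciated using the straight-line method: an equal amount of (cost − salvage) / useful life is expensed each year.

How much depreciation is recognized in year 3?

$2,079

Depreciable base = $12,595 − $2,200 = $10,395.
Annual expense = $10,395 / 5 = $2,079.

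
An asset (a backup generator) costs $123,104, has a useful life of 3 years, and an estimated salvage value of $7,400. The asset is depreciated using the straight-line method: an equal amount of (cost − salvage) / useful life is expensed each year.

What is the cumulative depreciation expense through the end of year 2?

$77,136

Depreciable base = $123,104 − $7,400 = $115,704.
Annual expense = $115,704 / 3 = $38,568.
End of year 1: book value $84,536.
End of year 2: book value $45,968.
Accumulated through year 2 = $123,104 − $45,968 = $77,136.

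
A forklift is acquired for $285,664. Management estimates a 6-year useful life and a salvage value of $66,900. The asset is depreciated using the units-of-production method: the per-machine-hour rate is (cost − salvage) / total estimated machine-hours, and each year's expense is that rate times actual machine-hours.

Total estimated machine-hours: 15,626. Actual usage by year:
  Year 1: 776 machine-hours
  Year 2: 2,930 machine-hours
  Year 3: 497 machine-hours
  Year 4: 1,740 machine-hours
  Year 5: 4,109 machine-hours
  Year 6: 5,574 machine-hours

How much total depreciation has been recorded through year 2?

Depreciable base = $285,664 − $66,900 = $218,764.
Rate = $218,764 / 15,626 machine-hours = $14 per machine-hour.
Year 1: 776 × $14 = $10,864. Book value $274,800.
Year 2: 2,930 × $14 = $41,020. Book value $233,780.
Accumulated through year 2 = $285,664 − $233,780 = $51,884.

$51,884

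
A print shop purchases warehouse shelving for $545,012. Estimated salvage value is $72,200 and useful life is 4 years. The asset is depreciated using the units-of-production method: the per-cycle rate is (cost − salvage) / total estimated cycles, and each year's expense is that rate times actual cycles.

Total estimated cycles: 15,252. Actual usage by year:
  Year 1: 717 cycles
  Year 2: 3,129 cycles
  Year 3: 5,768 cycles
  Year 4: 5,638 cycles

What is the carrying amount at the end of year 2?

Depreciable base = $545,012 − $72,200 = $472,812.
Rate = $472,812 / 15,252 cycles = $31 per cycle.
Year 1: 717 × $31 = $22,227. Book value $522,785.
Year 2: 3,129 × $31 = $96,999. Book value $425,786.

$425,786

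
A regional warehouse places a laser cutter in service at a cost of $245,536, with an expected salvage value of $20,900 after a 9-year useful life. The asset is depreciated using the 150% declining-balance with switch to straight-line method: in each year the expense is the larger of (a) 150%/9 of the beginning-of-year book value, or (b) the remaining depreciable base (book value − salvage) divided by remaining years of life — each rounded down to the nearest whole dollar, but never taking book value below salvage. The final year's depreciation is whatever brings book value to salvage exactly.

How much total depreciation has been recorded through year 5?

$146,859

Depreciable base = $245,536 − $20,900 = $224,636.
Year 1: DB = ⌊$245,536 × 150%/9⌋ = $40,922; SL = ⌊$224,636/9⌋ = $24,959 → take DB $40,922. Book value $204,614.
Year 2: DB = ⌊$204,614 × 150%/9⌋ = $34,102; SL = ⌊$183,714/8⌋ = $22,964 → take DB $34,102. Book value $170,512.
Year 3: DB = ⌊$170,512 × 150%/9⌋ = $28,418; SL = ⌊$149,612/7⌋ = $21,373 → take DB $28,418. Book value $142,094.
Year 4: DB = ⌊$142,094 × 150%/9⌋ = $23,682; SL = ⌊$121,194/6⌋ = $20,199 → take DB $23,682. Book value $118,412.
Year 5: DB = ⌊$118,412 × 150%/9⌋ = $19,735; SL = ⌊$97,512/5⌋ = $19,502 → take DB $19,735. Book value $98,677.
Accumulated through year 5 = $245,536 − $98,677 = $146,859.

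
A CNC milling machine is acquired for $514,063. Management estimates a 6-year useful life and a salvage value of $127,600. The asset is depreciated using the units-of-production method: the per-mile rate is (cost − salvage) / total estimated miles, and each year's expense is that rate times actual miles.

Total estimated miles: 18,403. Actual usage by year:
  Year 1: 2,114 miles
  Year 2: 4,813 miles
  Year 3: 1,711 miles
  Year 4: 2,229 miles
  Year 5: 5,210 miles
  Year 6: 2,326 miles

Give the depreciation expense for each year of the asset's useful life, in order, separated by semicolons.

Depreciable base = $514,063 − $127,600 = $386,463.
Rate = $386,463 / 18,403 miles = $21 per mile.
Year 1: 2,114 × $21 = $44,394. Book value $469,669.
Year 2: 4,813 × $21 = $101,073. Book value $368,596.
Year 3: 1,711 × $21 = $35,931. Book value $332,665.
Year 4: 2,229 × $21 = $46,809. Book value $285,856.
Year 5: 5,210 × $21 = $109,410. Book value $176,446.
Year 6: 2,326 × $21 = $48,846. Book value $127,600.

$44,394; $101,073; $35,931; $46,809; $109,410; $48,846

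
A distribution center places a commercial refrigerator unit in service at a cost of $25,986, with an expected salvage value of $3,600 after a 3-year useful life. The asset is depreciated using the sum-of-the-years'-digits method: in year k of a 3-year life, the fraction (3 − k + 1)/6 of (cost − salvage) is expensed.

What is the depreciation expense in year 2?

Depreciable base = $25,986 − $3,600 = $22,386.
Sum of the years' digits = 3+2+1 = 6.
Year 1: $22,386 × 3/6 = $11,193. Book value $14,793.
Year 2: $22,386 × 2/6 = $7,462. Book value $7,331.

$7,462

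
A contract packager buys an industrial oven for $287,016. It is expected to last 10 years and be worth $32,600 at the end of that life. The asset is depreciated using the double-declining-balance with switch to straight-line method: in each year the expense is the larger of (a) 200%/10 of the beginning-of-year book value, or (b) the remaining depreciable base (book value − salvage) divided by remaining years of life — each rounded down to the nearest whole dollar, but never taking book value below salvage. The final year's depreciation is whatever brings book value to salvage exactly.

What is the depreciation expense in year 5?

$23,512

Depreciable base = $287,016 − $32,600 = $254,416.
Year 1: DB = ⌊$287,016 × 200%/10⌋ = $57,403; SL = ⌊$254,416/10⌋ = $25,441 → take DB $57,403. Book value $229,613.
Year 2: DB = ⌊$229,613 × 200%/10⌋ = $45,922; SL = ⌊$197,013/9⌋ = $21,890 → take DB $45,922. Book value $183,691.
Year 3: DB = ⌊$183,691 × 200%/10⌋ = $36,738; SL = ⌊$151,091/8⌋ = $18,886 → take DB $36,738. Book value $146,953.
Year 4: DB = ⌊$146,953 × 200%/10⌋ = $29,390; SL = ⌊$114,353/7⌋ = $16,336 → take DB $29,390. Book value $117,563.
Year 5: DB = ⌊$117,563 × 200%/10⌋ = $23,512; SL = ⌊$84,963/6⌋ = $14,160 → take DB $23,512. Book value $94,051.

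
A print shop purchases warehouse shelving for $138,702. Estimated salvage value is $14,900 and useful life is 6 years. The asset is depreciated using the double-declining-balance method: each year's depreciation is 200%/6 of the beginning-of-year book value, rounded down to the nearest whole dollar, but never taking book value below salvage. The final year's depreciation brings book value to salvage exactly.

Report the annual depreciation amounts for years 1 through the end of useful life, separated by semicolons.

$46,234; $30,822; $20,548; $13,699; $9,133; $3,366

Depreciable base = $138,702 − $14,900 = $123,802.
Year 1: ⌊$138,702 × 200%/6⌋ = $46,234. Book value $92,468.
Year 2: ⌊$92,468 × 200%/6⌋ = $30,822. Book value $61,646.
Year 3: ⌊$61,646 × 200%/6⌋ = $20,548. Book value $41,098.
Year 4: ⌊$41,098 × 200%/6⌋ = $13,699. Book value $27,399.
Year 5: ⌊$27,399 × 200%/6⌋ = $9,133. Book value $18,266.
Year 6 (final): $18,266 − $14,900 = $3,366. Book value $14,900.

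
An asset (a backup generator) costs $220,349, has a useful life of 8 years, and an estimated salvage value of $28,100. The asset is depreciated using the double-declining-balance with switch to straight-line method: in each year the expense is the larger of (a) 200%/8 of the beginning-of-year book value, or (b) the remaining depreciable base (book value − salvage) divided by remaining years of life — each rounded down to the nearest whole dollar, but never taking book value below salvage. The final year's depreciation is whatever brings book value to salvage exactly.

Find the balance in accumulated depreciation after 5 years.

Depreciable base = $220,349 − $28,100 = $192,249.
Year 1: DB = ⌊$220,349 × 200%/8⌋ = $55,087; SL = ⌊$192,249/8⌋ = $24,031 → take DB $55,087. Book value $165,262.
Year 2: DB = ⌊$165,262 × 200%/8⌋ = $41,315; SL = ⌊$137,162/7⌋ = $19,594 → take DB $41,315. Book value $123,947.
Year 3: DB = ⌊$123,947 × 200%/8⌋ = $30,986; SL = ⌊$95,847/6⌋ = $15,974 → take DB $30,986. Book value $92,961.
Year 4: DB = ⌊$92,961 × 200%/8⌋ = $23,240; SL = ⌊$64,861/5⌋ = $12,972 → take DB $23,240. Book value $69,721.
Year 5: DB = ⌊$69,721 × 200%/8⌋ = $17,430; SL = ⌊$41,621/4⌋ = $10,405 → take DB $17,430. Book value $52,291.
Accumulated through year 5 = $220,349 − $52,291 = $168,058.

$168,058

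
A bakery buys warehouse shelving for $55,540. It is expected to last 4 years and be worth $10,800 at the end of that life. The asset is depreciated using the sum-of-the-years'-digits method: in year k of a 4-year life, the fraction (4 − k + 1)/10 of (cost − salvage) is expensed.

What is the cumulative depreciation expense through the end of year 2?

$31,318

Depreciable base = $55,540 − $10,800 = $44,740.
Sum of the years' digits = 4+3+2+1 = 10.
Year 1: $44,740 × 4/10 = $17,896. Book value $37,644.
Year 2: $44,740 × 3/10 = $13,422. Book value $24,222.
Accumulated through year 2 = $55,540 − $24,222 = $31,318.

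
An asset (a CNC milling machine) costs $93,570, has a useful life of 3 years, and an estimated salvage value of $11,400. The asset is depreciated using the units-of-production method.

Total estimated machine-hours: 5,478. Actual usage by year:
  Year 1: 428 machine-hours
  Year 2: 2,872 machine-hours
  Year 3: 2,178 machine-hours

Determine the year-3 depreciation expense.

$32,670

Depreciable base = $93,570 − $11,400 = $82,170.
Rate = $82,170 / 5,478 machine-hours = $15 per machine-hour.
Year 1: 428 × $15 = $6,420. Book value $87,150.
Year 2: 2,872 × $15 = $43,080. Book value $44,070.
Year 3: 2,178 × $15 = $32,670. Book value $11,400.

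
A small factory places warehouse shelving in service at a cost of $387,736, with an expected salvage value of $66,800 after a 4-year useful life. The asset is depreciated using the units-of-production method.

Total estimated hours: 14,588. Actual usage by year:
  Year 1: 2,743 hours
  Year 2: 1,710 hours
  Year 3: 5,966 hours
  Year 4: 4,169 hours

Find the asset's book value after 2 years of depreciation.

Depreciable base = $387,736 − $66,800 = $320,936.
Rate = $320,936 / 14,588 hours = $22 per hour.
Year 1: 2,743 × $22 = $60,346. Book value $327,390.
Year 2: 1,710 × $22 = $37,620. Book value $289,770.

$289,770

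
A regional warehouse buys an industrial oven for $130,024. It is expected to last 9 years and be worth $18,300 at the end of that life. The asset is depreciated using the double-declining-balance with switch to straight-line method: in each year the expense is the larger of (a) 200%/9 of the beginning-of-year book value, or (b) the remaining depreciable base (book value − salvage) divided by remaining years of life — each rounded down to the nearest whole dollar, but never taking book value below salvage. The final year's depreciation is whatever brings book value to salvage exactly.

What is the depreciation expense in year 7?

Depreciable base = $130,024 − $18,300 = $111,724.
Year 1: DB = ⌊$130,024 × 200%/9⌋ = $28,894; SL = ⌊$111,724/9⌋ = $12,413 → take DB $28,894. Book value $101,130.
Year 2: DB = ⌊$101,130 × 200%/9⌋ = $22,473; SL = ⌊$82,830/8⌋ = $10,353 → take DB $22,473. Book value $78,657.
Year 3: DB = ⌊$78,657 × 200%/9⌋ = $17,479; SL = ⌊$60,357/7⌋ = $8,622 → take DB $17,479. Book value $61,178.
Year 4: DB = ⌊$61,178 × 200%/9⌋ = $13,595; SL = ⌊$42,878/6⌋ = $7,146 → take DB $13,595. Book value $47,583.
Year 5: DB = ⌊$47,583 × 200%/9⌋ = $10,574; SL = ⌊$29,283/5⌋ = $5,856 → take DB $10,574. Book value $37,009.
Year 6: DB = ⌊$37,009 × 200%/9⌋ = $8,224; SL = ⌊$18,709/4⌋ = $4,677 → take DB $8,224. Book value $28,785.
Year 7: DB = ⌊$28,785 × 200%/9⌋ = $6,396; SL = ⌊$10,485/3⌋ = $3,495 → take DB $6,396. Book value $22,389.

$6,396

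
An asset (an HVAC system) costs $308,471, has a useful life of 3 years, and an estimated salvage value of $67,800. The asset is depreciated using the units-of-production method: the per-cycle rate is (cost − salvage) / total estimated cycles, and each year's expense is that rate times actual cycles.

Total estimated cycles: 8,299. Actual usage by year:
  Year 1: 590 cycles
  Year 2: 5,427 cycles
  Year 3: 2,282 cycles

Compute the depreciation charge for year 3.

$66,178

Depreciable base = $308,471 − $67,800 = $240,671.
Rate = $240,671 / 8,299 cycles = $29 per cycle.
Year 1: 590 × $29 = $17,110. Book value $291,361.
Year 2: 5,427 × $29 = $157,383. Book value $133,978.
Year 3: 2,282 × $29 = $66,178. Book value $67,800.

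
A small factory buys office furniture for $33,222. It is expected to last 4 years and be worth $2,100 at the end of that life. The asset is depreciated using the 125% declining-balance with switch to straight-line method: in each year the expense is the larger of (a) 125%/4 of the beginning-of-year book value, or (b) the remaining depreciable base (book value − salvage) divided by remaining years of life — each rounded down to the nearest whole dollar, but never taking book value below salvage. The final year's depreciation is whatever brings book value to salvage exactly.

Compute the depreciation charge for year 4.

$6,802

Depreciable base = $33,222 − $2,100 = $31,122.
Year 1: DB = ⌊$33,222 × 125%/4⌋ = $10,381; SL = ⌊$31,122/4⌋ = $7,780 → take DB $10,381. Book value $22,841.
Year 2: DB = ⌊$22,841 × 125%/4⌋ = $7,137; SL = ⌊$20,741/3⌋ = $6,913 → take DB $7,137. Book value $15,704.
Year 3: DB = ⌊$15,704 × 125%/4⌋ = $4,907; SL = ⌊$13,604/2⌋ = $6,802 → take SL $6,802. Book value $8,902.
Year 4 (final): $8,902 − $2,100 = $6,802. Book value $2,100.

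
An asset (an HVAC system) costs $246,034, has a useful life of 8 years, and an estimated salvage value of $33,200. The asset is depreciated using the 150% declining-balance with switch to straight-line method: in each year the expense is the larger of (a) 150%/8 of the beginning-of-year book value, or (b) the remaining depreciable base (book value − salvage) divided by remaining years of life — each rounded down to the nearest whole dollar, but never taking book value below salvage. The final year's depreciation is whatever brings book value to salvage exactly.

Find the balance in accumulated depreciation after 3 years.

Depreciable base = $246,034 − $33,200 = $212,834.
Year 1: DB = ⌊$246,034 × 150%/8⌋ = $46,131; SL = ⌊$212,834/8⌋ = $26,604 → take DB $46,131. Book value $199,903.
Year 2: DB = ⌊$199,903 × 150%/8⌋ = $37,481; SL = ⌊$166,703/7⌋ = $23,814 → take DB $37,481. Book value $162,422.
Year 3: DB = ⌊$162,422 × 150%/8⌋ = $30,454; SL = ⌊$129,222/6⌋ = $21,537 → take DB $30,454. Book value $131,968.
Accumulated through year 3 = $246,034 − $131,968 = $114,066.

$114,066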